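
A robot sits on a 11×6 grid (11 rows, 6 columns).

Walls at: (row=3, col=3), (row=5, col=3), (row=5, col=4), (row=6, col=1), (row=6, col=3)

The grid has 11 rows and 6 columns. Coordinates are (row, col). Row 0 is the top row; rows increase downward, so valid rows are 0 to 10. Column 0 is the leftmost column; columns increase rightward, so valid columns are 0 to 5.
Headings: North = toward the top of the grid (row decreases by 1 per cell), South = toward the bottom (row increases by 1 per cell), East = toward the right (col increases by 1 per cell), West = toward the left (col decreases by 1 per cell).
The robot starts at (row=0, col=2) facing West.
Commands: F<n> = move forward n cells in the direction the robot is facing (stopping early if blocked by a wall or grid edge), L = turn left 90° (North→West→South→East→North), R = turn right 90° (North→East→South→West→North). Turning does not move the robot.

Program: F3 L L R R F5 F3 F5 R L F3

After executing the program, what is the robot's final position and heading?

Answer: Final position: (row=0, col=0), facing West

Derivation:
Start: (row=0, col=2), facing West
  F3: move forward 2/3 (blocked), now at (row=0, col=0)
  L: turn left, now facing South
  L: turn left, now facing East
  R: turn right, now facing South
  R: turn right, now facing West
  F5: move forward 0/5 (blocked), now at (row=0, col=0)
  F3: move forward 0/3 (blocked), now at (row=0, col=0)
  F5: move forward 0/5 (blocked), now at (row=0, col=0)
  R: turn right, now facing North
  L: turn left, now facing West
  F3: move forward 0/3 (blocked), now at (row=0, col=0)
Final: (row=0, col=0), facing West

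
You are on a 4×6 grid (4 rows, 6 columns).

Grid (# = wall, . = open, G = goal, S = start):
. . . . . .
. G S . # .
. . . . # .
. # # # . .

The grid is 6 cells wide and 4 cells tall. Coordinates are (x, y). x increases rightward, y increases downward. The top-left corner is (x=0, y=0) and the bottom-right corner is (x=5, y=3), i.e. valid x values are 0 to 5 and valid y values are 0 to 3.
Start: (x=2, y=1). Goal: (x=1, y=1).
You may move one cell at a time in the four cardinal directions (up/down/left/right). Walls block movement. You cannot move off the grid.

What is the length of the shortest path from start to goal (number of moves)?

BFS from (x=2, y=1) until reaching (x=1, y=1):
  Distance 0: (x=2, y=1)
  Distance 1: (x=2, y=0), (x=1, y=1), (x=3, y=1), (x=2, y=2)  <- goal reached here
One shortest path (1 moves): (x=2, y=1) -> (x=1, y=1)

Answer: Shortest path length: 1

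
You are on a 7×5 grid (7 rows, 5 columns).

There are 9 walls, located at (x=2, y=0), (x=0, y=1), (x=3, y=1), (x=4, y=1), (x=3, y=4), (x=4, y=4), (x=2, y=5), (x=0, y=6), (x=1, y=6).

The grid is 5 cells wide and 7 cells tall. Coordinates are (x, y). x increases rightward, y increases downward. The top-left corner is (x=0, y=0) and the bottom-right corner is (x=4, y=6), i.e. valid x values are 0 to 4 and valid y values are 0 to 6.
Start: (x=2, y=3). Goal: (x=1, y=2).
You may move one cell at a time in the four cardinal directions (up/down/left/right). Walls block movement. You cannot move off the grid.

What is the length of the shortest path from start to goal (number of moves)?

Answer: Shortest path length: 2

Derivation:
BFS from (x=2, y=3) until reaching (x=1, y=2):
  Distance 0: (x=2, y=3)
  Distance 1: (x=2, y=2), (x=1, y=3), (x=3, y=3), (x=2, y=4)
  Distance 2: (x=2, y=1), (x=1, y=2), (x=3, y=2), (x=0, y=3), (x=4, y=3), (x=1, y=4)  <- goal reached here
One shortest path (2 moves): (x=2, y=3) -> (x=1, y=3) -> (x=1, y=2)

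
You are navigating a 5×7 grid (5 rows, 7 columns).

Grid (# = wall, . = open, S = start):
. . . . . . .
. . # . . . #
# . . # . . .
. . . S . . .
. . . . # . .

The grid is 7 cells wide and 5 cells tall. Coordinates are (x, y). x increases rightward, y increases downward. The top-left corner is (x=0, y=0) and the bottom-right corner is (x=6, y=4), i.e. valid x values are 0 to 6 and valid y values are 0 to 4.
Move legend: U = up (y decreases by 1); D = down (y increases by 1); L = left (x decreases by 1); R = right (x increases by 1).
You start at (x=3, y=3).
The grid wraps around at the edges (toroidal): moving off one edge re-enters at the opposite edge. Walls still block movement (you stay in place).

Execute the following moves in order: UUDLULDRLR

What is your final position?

Start: (x=3, y=3)
  U (up): blocked, stay at (x=3, y=3)
  U (up): blocked, stay at (x=3, y=3)
  D (down): (x=3, y=3) -> (x=3, y=4)
  L (left): (x=3, y=4) -> (x=2, y=4)
  U (up): (x=2, y=4) -> (x=2, y=3)
  L (left): (x=2, y=3) -> (x=1, y=3)
  D (down): (x=1, y=3) -> (x=1, y=4)
  R (right): (x=1, y=4) -> (x=2, y=4)
  L (left): (x=2, y=4) -> (x=1, y=4)
  R (right): (x=1, y=4) -> (x=2, y=4)
Final: (x=2, y=4)

Answer: Final position: (x=2, y=4)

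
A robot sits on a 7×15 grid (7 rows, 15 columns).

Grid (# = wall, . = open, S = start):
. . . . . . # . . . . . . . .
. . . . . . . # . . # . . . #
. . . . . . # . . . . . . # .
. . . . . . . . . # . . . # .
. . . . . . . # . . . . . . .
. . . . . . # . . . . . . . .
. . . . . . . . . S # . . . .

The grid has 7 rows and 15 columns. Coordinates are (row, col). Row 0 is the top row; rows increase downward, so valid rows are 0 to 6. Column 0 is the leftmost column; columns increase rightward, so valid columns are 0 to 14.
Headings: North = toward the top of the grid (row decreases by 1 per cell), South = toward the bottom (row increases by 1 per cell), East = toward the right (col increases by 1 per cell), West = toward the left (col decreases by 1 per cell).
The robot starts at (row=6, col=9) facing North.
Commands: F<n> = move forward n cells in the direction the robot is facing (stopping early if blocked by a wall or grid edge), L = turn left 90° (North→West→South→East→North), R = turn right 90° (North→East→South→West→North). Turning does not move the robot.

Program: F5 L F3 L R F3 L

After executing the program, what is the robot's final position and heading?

Start: (row=6, col=9), facing North
  F5: move forward 2/5 (blocked), now at (row=4, col=9)
  L: turn left, now facing West
  F3: move forward 1/3 (blocked), now at (row=4, col=8)
  L: turn left, now facing South
  R: turn right, now facing West
  F3: move forward 0/3 (blocked), now at (row=4, col=8)
  L: turn left, now facing South
Final: (row=4, col=8), facing South

Answer: Final position: (row=4, col=8), facing South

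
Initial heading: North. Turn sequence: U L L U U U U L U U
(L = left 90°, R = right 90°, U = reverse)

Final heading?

Answer: Final heading: West

Derivation:
Start: North
  U (U-turn (180°)) -> South
  L (left (90° counter-clockwise)) -> East
  L (left (90° counter-clockwise)) -> North
  U (U-turn (180°)) -> South
  U (U-turn (180°)) -> North
  U (U-turn (180°)) -> South
  U (U-turn (180°)) -> North
  L (left (90° counter-clockwise)) -> West
  U (U-turn (180°)) -> East
  U (U-turn (180°)) -> West
Final: West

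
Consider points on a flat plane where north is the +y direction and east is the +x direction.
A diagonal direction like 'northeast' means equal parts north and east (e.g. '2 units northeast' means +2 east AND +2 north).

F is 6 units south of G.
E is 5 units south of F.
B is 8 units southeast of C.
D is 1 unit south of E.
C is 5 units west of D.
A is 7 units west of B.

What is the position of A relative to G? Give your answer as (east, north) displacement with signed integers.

Place G at the origin (east=0, north=0).
  F is 6 units south of G: delta (east=+0, north=-6); F at (east=0, north=-6).
  E is 5 units south of F: delta (east=+0, north=-5); E at (east=0, north=-11).
  D is 1 unit south of E: delta (east=+0, north=-1); D at (east=0, north=-12).
  C is 5 units west of D: delta (east=-5, north=+0); C at (east=-5, north=-12).
  B is 8 units southeast of C: delta (east=+8, north=-8); B at (east=3, north=-20).
  A is 7 units west of B: delta (east=-7, north=+0); A at (east=-4, north=-20).
Therefore A relative to G: (east=-4, north=-20).

Answer: A is at (east=-4, north=-20) relative to G.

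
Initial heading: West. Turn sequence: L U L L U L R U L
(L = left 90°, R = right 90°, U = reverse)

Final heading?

Start: West
  L (left (90° counter-clockwise)) -> South
  U (U-turn (180°)) -> North
  L (left (90° counter-clockwise)) -> West
  L (left (90° counter-clockwise)) -> South
  U (U-turn (180°)) -> North
  L (left (90° counter-clockwise)) -> West
  R (right (90° clockwise)) -> North
  U (U-turn (180°)) -> South
  L (left (90° counter-clockwise)) -> East
Final: East

Answer: Final heading: East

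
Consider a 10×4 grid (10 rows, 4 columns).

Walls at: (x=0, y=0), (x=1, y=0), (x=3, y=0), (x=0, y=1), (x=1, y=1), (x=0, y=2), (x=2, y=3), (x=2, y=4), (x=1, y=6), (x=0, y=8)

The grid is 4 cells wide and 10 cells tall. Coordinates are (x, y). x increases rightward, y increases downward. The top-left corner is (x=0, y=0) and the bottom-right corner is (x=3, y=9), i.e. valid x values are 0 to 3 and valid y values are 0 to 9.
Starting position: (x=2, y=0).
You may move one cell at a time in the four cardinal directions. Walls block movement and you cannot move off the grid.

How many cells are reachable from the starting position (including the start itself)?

Answer: Reachable cells: 30

Derivation:
BFS flood-fill from (x=2, y=0):
  Distance 0: (x=2, y=0)
  Distance 1: (x=2, y=1)
  Distance 2: (x=3, y=1), (x=2, y=2)
  Distance 3: (x=1, y=2), (x=3, y=2)
  Distance 4: (x=1, y=3), (x=3, y=3)
  Distance 5: (x=0, y=3), (x=1, y=4), (x=3, y=4)
  Distance 6: (x=0, y=4), (x=1, y=5), (x=3, y=5)
  Distance 7: (x=0, y=5), (x=2, y=5), (x=3, y=6)
  Distance 8: (x=0, y=6), (x=2, y=6), (x=3, y=7)
  Distance 9: (x=0, y=7), (x=2, y=7), (x=3, y=8)
  Distance 10: (x=1, y=7), (x=2, y=8), (x=3, y=9)
  Distance 11: (x=1, y=8), (x=2, y=9)
  Distance 12: (x=1, y=9)
  Distance 13: (x=0, y=9)
Total reachable: 30 (grid has 30 open cells total)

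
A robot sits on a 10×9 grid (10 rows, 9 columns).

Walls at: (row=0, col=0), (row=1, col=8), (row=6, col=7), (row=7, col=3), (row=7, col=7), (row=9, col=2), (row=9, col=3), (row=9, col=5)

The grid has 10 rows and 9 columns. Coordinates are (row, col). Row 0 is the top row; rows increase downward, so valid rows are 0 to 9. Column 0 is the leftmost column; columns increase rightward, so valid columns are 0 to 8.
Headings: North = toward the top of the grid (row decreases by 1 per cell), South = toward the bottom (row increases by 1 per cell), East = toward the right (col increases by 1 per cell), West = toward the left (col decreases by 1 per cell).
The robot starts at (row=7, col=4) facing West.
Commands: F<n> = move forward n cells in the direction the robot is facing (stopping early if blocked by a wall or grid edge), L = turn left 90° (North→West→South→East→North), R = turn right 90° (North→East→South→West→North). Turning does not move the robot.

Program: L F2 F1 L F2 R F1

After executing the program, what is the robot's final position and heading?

Answer: Final position: (row=9, col=4), facing South

Derivation:
Start: (row=7, col=4), facing West
  L: turn left, now facing South
  F2: move forward 2, now at (row=9, col=4)
  F1: move forward 0/1 (blocked), now at (row=9, col=4)
  L: turn left, now facing East
  F2: move forward 0/2 (blocked), now at (row=9, col=4)
  R: turn right, now facing South
  F1: move forward 0/1 (blocked), now at (row=9, col=4)
Final: (row=9, col=4), facing South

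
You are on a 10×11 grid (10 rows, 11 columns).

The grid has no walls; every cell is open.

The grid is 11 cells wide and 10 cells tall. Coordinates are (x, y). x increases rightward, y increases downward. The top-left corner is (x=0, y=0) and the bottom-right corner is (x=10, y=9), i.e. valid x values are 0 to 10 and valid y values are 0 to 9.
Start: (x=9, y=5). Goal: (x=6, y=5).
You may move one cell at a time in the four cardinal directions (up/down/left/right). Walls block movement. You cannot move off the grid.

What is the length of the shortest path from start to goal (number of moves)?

Answer: Shortest path length: 3

Derivation:
BFS from (x=9, y=5) until reaching (x=6, y=5):
  Distance 0: (x=9, y=5)
  Distance 1: (x=9, y=4), (x=8, y=5), (x=10, y=5), (x=9, y=6)
  Distance 2: (x=9, y=3), (x=8, y=4), (x=10, y=4), (x=7, y=5), (x=8, y=6), (x=10, y=6), (x=9, y=7)
  Distance 3: (x=9, y=2), (x=8, y=3), (x=10, y=3), (x=7, y=4), (x=6, y=5), (x=7, y=6), (x=8, y=7), (x=10, y=7), (x=9, y=8)  <- goal reached here
One shortest path (3 moves): (x=9, y=5) -> (x=8, y=5) -> (x=7, y=5) -> (x=6, y=5)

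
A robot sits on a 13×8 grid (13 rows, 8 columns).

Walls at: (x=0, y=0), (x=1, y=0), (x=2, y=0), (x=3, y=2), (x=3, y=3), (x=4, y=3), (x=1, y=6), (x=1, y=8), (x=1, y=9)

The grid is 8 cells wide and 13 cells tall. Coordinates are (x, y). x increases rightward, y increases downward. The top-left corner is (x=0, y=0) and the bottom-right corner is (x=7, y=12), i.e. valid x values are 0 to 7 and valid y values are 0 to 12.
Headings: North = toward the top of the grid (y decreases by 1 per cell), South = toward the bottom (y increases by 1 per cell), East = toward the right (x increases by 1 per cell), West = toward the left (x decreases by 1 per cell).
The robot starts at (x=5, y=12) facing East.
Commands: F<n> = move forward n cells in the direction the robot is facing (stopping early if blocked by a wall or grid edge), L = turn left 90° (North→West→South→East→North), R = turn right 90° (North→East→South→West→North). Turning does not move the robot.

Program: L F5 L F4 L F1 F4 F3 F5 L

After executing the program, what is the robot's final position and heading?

Start: (x=5, y=12), facing East
  L: turn left, now facing North
  F5: move forward 5, now at (x=5, y=7)
  L: turn left, now facing West
  F4: move forward 4, now at (x=1, y=7)
  L: turn left, now facing South
  F1: move forward 0/1 (blocked), now at (x=1, y=7)
  F4: move forward 0/4 (blocked), now at (x=1, y=7)
  F3: move forward 0/3 (blocked), now at (x=1, y=7)
  F5: move forward 0/5 (blocked), now at (x=1, y=7)
  L: turn left, now facing East
Final: (x=1, y=7), facing East

Answer: Final position: (x=1, y=7), facing East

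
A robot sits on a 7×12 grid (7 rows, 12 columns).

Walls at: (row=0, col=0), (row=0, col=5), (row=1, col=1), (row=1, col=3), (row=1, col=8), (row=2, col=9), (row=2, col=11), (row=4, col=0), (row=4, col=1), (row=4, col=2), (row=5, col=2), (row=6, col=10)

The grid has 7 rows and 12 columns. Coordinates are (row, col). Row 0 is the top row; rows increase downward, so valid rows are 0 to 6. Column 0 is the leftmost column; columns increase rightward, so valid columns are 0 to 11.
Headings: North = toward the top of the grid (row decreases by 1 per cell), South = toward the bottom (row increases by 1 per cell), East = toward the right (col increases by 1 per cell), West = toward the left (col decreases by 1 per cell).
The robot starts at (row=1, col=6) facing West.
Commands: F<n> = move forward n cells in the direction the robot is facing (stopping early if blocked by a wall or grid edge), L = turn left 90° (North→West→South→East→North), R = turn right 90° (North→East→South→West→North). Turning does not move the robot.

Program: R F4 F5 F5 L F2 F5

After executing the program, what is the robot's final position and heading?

Answer: Final position: (row=0, col=6), facing West

Derivation:
Start: (row=1, col=6), facing West
  R: turn right, now facing North
  F4: move forward 1/4 (blocked), now at (row=0, col=6)
  F5: move forward 0/5 (blocked), now at (row=0, col=6)
  F5: move forward 0/5 (blocked), now at (row=0, col=6)
  L: turn left, now facing West
  F2: move forward 0/2 (blocked), now at (row=0, col=6)
  F5: move forward 0/5 (blocked), now at (row=0, col=6)
Final: (row=0, col=6), facing West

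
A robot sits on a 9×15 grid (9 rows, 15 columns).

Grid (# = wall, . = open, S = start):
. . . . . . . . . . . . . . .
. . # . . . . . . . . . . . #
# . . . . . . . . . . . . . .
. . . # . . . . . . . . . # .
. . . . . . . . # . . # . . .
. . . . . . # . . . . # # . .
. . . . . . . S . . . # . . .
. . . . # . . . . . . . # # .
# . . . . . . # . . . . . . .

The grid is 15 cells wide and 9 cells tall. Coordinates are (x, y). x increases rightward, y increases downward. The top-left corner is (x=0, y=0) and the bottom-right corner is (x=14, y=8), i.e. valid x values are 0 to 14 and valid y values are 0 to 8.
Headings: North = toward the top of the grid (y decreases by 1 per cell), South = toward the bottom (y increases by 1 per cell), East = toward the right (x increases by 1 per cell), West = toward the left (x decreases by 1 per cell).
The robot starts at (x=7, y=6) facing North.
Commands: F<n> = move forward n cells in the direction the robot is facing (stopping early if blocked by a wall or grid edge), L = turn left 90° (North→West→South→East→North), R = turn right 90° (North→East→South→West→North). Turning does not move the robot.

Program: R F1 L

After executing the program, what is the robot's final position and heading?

Answer: Final position: (x=8, y=6), facing North

Derivation:
Start: (x=7, y=6), facing North
  R: turn right, now facing East
  F1: move forward 1, now at (x=8, y=6)
  L: turn left, now facing North
Final: (x=8, y=6), facing North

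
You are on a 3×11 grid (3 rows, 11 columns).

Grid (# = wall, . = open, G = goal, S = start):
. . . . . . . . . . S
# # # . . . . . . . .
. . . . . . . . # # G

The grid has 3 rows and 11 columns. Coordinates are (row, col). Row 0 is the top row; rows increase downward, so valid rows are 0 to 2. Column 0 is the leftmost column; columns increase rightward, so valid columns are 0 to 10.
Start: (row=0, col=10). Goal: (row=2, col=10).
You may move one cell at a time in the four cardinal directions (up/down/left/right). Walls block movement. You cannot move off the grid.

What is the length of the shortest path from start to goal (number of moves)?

BFS from (row=0, col=10) until reaching (row=2, col=10):
  Distance 0: (row=0, col=10)
  Distance 1: (row=0, col=9), (row=1, col=10)
  Distance 2: (row=0, col=8), (row=1, col=9), (row=2, col=10)  <- goal reached here
One shortest path (2 moves): (row=0, col=10) -> (row=1, col=10) -> (row=2, col=10)

Answer: Shortest path length: 2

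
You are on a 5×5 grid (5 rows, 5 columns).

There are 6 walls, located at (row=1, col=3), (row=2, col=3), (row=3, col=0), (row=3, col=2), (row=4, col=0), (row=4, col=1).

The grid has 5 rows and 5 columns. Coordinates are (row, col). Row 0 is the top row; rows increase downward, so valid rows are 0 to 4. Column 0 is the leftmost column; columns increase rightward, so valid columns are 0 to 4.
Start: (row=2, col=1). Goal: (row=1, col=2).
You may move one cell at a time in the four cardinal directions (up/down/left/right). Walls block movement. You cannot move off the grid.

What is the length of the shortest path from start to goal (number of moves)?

Answer: Shortest path length: 2

Derivation:
BFS from (row=2, col=1) until reaching (row=1, col=2):
  Distance 0: (row=2, col=1)
  Distance 1: (row=1, col=1), (row=2, col=0), (row=2, col=2), (row=3, col=1)
  Distance 2: (row=0, col=1), (row=1, col=0), (row=1, col=2)  <- goal reached here
One shortest path (2 moves): (row=2, col=1) -> (row=2, col=2) -> (row=1, col=2)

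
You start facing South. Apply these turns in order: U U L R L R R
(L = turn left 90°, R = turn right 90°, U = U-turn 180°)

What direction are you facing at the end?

Start: South
  U (U-turn (180°)) -> North
  U (U-turn (180°)) -> South
  L (left (90° counter-clockwise)) -> East
  R (right (90° clockwise)) -> South
  L (left (90° counter-clockwise)) -> East
  R (right (90° clockwise)) -> South
  R (right (90° clockwise)) -> West
Final: West

Answer: Final heading: West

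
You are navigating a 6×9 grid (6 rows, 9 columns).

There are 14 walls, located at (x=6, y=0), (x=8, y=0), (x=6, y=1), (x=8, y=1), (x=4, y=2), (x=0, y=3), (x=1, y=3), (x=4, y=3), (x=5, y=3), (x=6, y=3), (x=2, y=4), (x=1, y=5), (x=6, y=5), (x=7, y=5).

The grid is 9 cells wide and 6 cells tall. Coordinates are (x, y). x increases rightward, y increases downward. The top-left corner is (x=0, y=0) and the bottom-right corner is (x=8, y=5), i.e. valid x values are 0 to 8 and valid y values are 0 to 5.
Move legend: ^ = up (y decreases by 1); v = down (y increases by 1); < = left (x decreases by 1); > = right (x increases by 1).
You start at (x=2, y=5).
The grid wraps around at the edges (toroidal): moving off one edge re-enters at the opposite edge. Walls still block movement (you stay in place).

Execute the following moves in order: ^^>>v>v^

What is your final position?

Answer: Final position: (x=5, y=0)

Derivation:
Start: (x=2, y=5)
  ^ (up): blocked, stay at (x=2, y=5)
  ^ (up): blocked, stay at (x=2, y=5)
  > (right): (x=2, y=5) -> (x=3, y=5)
  > (right): (x=3, y=5) -> (x=4, y=5)
  v (down): (x=4, y=5) -> (x=4, y=0)
  > (right): (x=4, y=0) -> (x=5, y=0)
  v (down): (x=5, y=0) -> (x=5, y=1)
  ^ (up): (x=5, y=1) -> (x=5, y=0)
Final: (x=5, y=0)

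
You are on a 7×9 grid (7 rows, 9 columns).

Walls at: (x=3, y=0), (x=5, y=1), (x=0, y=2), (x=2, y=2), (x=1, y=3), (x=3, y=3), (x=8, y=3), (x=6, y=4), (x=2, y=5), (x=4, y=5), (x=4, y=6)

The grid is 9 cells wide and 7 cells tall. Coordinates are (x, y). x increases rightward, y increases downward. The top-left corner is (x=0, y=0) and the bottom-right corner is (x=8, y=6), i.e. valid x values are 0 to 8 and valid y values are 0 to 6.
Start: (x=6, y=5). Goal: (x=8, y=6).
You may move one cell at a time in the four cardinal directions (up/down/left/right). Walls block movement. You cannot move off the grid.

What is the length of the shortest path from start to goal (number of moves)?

Answer: Shortest path length: 3

Derivation:
BFS from (x=6, y=5) until reaching (x=8, y=6):
  Distance 0: (x=6, y=5)
  Distance 1: (x=5, y=5), (x=7, y=5), (x=6, y=6)
  Distance 2: (x=5, y=4), (x=7, y=4), (x=8, y=5), (x=5, y=6), (x=7, y=6)
  Distance 3: (x=5, y=3), (x=7, y=3), (x=4, y=4), (x=8, y=4), (x=8, y=6)  <- goal reached here
One shortest path (3 moves): (x=6, y=5) -> (x=7, y=5) -> (x=8, y=5) -> (x=8, y=6)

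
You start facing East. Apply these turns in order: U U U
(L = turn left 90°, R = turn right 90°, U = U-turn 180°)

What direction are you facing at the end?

Answer: Final heading: West

Derivation:
Start: East
  U (U-turn (180°)) -> West
  U (U-turn (180°)) -> East
  U (U-turn (180°)) -> West
Final: West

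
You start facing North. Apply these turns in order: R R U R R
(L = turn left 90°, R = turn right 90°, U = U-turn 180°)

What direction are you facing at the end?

Start: North
  R (right (90° clockwise)) -> East
  R (right (90° clockwise)) -> South
  U (U-turn (180°)) -> North
  R (right (90° clockwise)) -> East
  R (right (90° clockwise)) -> South
Final: South

Answer: Final heading: South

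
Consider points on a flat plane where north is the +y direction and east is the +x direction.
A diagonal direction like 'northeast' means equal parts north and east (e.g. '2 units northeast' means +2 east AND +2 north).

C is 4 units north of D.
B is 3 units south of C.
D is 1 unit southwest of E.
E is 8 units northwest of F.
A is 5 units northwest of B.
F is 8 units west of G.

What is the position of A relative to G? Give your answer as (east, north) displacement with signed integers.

Place G at the origin (east=0, north=0).
  F is 8 units west of G: delta (east=-8, north=+0); F at (east=-8, north=0).
  E is 8 units northwest of F: delta (east=-8, north=+8); E at (east=-16, north=8).
  D is 1 unit southwest of E: delta (east=-1, north=-1); D at (east=-17, north=7).
  C is 4 units north of D: delta (east=+0, north=+4); C at (east=-17, north=11).
  B is 3 units south of C: delta (east=+0, north=-3); B at (east=-17, north=8).
  A is 5 units northwest of B: delta (east=-5, north=+5); A at (east=-22, north=13).
Therefore A relative to G: (east=-22, north=13).

Answer: A is at (east=-22, north=13) relative to G.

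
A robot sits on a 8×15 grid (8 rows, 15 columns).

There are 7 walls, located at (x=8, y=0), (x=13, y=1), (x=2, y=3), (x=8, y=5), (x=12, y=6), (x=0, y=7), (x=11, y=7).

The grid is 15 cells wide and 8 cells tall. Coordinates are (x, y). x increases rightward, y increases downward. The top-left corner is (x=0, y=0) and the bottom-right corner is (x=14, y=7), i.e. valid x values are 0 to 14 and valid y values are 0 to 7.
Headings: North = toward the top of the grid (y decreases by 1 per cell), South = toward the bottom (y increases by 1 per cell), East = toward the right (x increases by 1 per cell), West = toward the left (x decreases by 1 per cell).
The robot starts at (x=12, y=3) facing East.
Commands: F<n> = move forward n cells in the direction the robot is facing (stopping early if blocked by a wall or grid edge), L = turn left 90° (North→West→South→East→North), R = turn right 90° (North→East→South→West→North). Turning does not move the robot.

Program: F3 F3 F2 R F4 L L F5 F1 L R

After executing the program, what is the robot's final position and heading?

Answer: Final position: (x=14, y=1), facing North

Derivation:
Start: (x=12, y=3), facing East
  F3: move forward 2/3 (blocked), now at (x=14, y=3)
  F3: move forward 0/3 (blocked), now at (x=14, y=3)
  F2: move forward 0/2 (blocked), now at (x=14, y=3)
  R: turn right, now facing South
  F4: move forward 4, now at (x=14, y=7)
  L: turn left, now facing East
  L: turn left, now facing North
  F5: move forward 5, now at (x=14, y=2)
  F1: move forward 1, now at (x=14, y=1)
  L: turn left, now facing West
  R: turn right, now facing North
Final: (x=14, y=1), facing North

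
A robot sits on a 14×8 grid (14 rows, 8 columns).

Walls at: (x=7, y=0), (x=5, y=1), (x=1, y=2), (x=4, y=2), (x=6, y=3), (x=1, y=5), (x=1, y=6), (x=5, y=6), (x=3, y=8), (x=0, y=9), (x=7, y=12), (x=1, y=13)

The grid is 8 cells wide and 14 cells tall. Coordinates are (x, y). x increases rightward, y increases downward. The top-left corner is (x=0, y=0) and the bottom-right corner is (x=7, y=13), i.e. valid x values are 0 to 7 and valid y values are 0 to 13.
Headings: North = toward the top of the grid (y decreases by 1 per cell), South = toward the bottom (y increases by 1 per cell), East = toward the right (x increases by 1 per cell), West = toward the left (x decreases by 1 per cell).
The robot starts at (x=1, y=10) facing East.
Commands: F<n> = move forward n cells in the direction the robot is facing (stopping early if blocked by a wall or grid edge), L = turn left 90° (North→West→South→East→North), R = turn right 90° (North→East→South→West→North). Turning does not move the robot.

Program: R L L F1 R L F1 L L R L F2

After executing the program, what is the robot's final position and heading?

Start: (x=1, y=10), facing East
  R: turn right, now facing South
  L: turn left, now facing East
  L: turn left, now facing North
  F1: move forward 1, now at (x=1, y=9)
  R: turn right, now facing East
  L: turn left, now facing North
  F1: move forward 1, now at (x=1, y=8)
  L: turn left, now facing West
  L: turn left, now facing South
  R: turn right, now facing West
  L: turn left, now facing South
  F2: move forward 2, now at (x=1, y=10)
Final: (x=1, y=10), facing South

Answer: Final position: (x=1, y=10), facing South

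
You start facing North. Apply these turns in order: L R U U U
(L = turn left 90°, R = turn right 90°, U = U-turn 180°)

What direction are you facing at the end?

Answer: Final heading: South

Derivation:
Start: North
  L (left (90° counter-clockwise)) -> West
  R (right (90° clockwise)) -> North
  U (U-turn (180°)) -> South
  U (U-turn (180°)) -> North
  U (U-turn (180°)) -> South
Final: South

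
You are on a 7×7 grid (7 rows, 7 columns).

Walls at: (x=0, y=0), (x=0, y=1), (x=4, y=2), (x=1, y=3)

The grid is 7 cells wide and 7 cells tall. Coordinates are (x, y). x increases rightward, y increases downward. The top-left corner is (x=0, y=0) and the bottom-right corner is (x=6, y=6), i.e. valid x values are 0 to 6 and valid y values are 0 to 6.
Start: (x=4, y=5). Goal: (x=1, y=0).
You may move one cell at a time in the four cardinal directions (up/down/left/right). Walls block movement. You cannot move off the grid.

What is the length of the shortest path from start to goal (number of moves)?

Answer: Shortest path length: 8

Derivation:
BFS from (x=4, y=5) until reaching (x=1, y=0):
  Distance 0: (x=4, y=5)
  Distance 1: (x=4, y=4), (x=3, y=5), (x=5, y=5), (x=4, y=6)
  Distance 2: (x=4, y=3), (x=3, y=4), (x=5, y=4), (x=2, y=5), (x=6, y=5), (x=3, y=6), (x=5, y=6)
  Distance 3: (x=3, y=3), (x=5, y=3), (x=2, y=4), (x=6, y=4), (x=1, y=5), (x=2, y=6), (x=6, y=6)
  Distance 4: (x=3, y=2), (x=5, y=2), (x=2, y=3), (x=6, y=3), (x=1, y=4), (x=0, y=5), (x=1, y=6)
  Distance 5: (x=3, y=1), (x=5, y=1), (x=2, y=2), (x=6, y=2), (x=0, y=4), (x=0, y=6)
  Distance 6: (x=3, y=0), (x=5, y=0), (x=2, y=1), (x=4, y=1), (x=6, y=1), (x=1, y=2), (x=0, y=3)
  Distance 7: (x=2, y=0), (x=4, y=0), (x=6, y=0), (x=1, y=1), (x=0, y=2)
  Distance 8: (x=1, y=0)  <- goal reached here
One shortest path (8 moves): (x=4, y=5) -> (x=3, y=5) -> (x=2, y=5) -> (x=2, y=4) -> (x=2, y=3) -> (x=2, y=2) -> (x=1, y=2) -> (x=1, y=1) -> (x=1, y=0)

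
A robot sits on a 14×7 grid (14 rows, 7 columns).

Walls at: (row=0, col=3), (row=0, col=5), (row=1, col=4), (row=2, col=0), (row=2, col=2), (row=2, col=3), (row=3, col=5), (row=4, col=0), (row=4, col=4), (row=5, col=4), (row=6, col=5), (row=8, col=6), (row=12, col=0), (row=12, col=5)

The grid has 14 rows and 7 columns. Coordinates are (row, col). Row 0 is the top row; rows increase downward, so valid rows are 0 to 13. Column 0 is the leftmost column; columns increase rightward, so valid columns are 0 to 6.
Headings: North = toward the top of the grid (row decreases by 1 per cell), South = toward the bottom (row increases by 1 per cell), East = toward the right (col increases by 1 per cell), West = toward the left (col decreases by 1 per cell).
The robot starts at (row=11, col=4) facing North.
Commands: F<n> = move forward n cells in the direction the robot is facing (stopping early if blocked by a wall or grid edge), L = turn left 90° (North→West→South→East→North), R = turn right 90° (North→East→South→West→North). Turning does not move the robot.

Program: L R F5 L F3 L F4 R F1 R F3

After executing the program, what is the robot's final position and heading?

Answer: Final position: (row=7, col=0), facing North

Derivation:
Start: (row=11, col=4), facing North
  L: turn left, now facing West
  R: turn right, now facing North
  F5: move forward 5, now at (row=6, col=4)
  L: turn left, now facing West
  F3: move forward 3, now at (row=6, col=1)
  L: turn left, now facing South
  F4: move forward 4, now at (row=10, col=1)
  R: turn right, now facing West
  F1: move forward 1, now at (row=10, col=0)
  R: turn right, now facing North
  F3: move forward 3, now at (row=7, col=0)
Final: (row=7, col=0), facing North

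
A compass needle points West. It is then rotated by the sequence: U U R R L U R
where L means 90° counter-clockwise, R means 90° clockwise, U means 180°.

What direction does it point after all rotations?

Start: West
  U (U-turn (180°)) -> East
  U (U-turn (180°)) -> West
  R (right (90° clockwise)) -> North
  R (right (90° clockwise)) -> East
  L (left (90° counter-clockwise)) -> North
  U (U-turn (180°)) -> South
  R (right (90° clockwise)) -> West
Final: West

Answer: Final heading: West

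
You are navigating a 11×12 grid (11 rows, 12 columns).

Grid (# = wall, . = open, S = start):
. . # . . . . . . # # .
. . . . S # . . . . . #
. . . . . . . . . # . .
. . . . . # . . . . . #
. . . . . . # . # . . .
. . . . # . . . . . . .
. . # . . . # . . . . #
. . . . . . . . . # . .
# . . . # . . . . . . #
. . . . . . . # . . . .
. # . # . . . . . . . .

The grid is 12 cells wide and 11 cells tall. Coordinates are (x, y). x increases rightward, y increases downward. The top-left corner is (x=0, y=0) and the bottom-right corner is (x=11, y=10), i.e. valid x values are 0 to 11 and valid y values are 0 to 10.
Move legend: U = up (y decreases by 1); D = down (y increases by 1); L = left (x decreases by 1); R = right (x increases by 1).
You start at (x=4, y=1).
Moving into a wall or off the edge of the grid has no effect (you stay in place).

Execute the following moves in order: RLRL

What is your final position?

Start: (x=4, y=1)
  R (right): blocked, stay at (x=4, y=1)
  L (left): (x=4, y=1) -> (x=3, y=1)
  R (right): (x=3, y=1) -> (x=4, y=1)
  L (left): (x=4, y=1) -> (x=3, y=1)
Final: (x=3, y=1)

Answer: Final position: (x=3, y=1)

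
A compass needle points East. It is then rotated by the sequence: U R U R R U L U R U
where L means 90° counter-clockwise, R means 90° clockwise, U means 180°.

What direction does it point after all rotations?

Start: East
  U (U-turn (180°)) -> West
  R (right (90° clockwise)) -> North
  U (U-turn (180°)) -> South
  R (right (90° clockwise)) -> West
  R (right (90° clockwise)) -> North
  U (U-turn (180°)) -> South
  L (left (90° counter-clockwise)) -> East
  U (U-turn (180°)) -> West
  R (right (90° clockwise)) -> North
  U (U-turn (180°)) -> South
Final: South

Answer: Final heading: South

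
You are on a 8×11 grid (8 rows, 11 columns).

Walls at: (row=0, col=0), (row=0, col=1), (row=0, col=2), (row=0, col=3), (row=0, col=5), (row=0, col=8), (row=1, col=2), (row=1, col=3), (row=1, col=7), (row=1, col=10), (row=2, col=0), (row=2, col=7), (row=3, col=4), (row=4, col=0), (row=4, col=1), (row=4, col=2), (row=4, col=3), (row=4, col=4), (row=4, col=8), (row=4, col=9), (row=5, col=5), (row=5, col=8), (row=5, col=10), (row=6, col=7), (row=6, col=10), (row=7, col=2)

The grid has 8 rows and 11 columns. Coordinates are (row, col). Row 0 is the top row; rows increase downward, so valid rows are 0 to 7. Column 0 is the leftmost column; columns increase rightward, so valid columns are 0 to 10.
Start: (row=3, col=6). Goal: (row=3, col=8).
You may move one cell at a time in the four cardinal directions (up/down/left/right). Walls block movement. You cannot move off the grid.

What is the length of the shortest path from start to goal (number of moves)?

BFS from (row=3, col=6) until reaching (row=3, col=8):
  Distance 0: (row=3, col=6)
  Distance 1: (row=2, col=6), (row=3, col=5), (row=3, col=7), (row=4, col=6)
  Distance 2: (row=1, col=6), (row=2, col=5), (row=3, col=8), (row=4, col=5), (row=4, col=7), (row=5, col=6)  <- goal reached here
One shortest path (2 moves): (row=3, col=6) -> (row=3, col=7) -> (row=3, col=8)

Answer: Shortest path length: 2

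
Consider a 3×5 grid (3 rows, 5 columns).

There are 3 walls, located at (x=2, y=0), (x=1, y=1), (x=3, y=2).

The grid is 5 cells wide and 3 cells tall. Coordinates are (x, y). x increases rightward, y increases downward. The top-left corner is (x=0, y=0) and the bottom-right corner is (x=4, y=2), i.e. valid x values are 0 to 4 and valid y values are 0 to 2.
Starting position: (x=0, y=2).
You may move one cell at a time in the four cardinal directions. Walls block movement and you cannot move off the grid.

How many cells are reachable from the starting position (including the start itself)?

Answer: Reachable cells: 12

Derivation:
BFS flood-fill from (x=0, y=2):
  Distance 0: (x=0, y=2)
  Distance 1: (x=0, y=1), (x=1, y=2)
  Distance 2: (x=0, y=0), (x=2, y=2)
  Distance 3: (x=1, y=0), (x=2, y=1)
  Distance 4: (x=3, y=1)
  Distance 5: (x=3, y=0), (x=4, y=1)
  Distance 6: (x=4, y=0), (x=4, y=2)
Total reachable: 12 (grid has 12 open cells total)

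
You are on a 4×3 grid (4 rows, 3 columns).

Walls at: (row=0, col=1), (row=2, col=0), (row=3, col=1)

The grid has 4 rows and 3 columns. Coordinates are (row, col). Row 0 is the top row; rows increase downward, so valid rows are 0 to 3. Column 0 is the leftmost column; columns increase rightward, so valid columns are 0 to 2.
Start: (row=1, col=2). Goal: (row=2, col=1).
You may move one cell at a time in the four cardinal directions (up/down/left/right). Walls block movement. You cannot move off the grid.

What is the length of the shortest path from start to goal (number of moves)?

Answer: Shortest path length: 2

Derivation:
BFS from (row=1, col=2) until reaching (row=2, col=1):
  Distance 0: (row=1, col=2)
  Distance 1: (row=0, col=2), (row=1, col=1), (row=2, col=2)
  Distance 2: (row=1, col=0), (row=2, col=1), (row=3, col=2)  <- goal reached here
One shortest path (2 moves): (row=1, col=2) -> (row=1, col=1) -> (row=2, col=1)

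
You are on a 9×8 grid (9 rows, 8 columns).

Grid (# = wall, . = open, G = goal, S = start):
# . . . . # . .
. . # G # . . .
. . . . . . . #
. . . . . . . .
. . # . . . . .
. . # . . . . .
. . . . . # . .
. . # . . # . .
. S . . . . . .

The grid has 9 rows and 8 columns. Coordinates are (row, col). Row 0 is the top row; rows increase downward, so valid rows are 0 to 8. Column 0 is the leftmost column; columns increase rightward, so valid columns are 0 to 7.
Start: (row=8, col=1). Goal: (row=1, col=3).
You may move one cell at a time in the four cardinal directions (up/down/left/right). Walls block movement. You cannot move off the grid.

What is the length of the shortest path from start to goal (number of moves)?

Answer: Shortest path length: 9

Derivation:
BFS from (row=8, col=1) until reaching (row=1, col=3):
  Distance 0: (row=8, col=1)
  Distance 1: (row=7, col=1), (row=8, col=0), (row=8, col=2)
  Distance 2: (row=6, col=1), (row=7, col=0), (row=8, col=3)
  Distance 3: (row=5, col=1), (row=6, col=0), (row=6, col=2), (row=7, col=3), (row=8, col=4)
  Distance 4: (row=4, col=1), (row=5, col=0), (row=6, col=3), (row=7, col=4), (row=8, col=5)
  Distance 5: (row=3, col=1), (row=4, col=0), (row=5, col=3), (row=6, col=4), (row=8, col=6)
  Distance 6: (row=2, col=1), (row=3, col=0), (row=3, col=2), (row=4, col=3), (row=5, col=4), (row=7, col=6), (row=8, col=7)
  Distance 7: (row=1, col=1), (row=2, col=0), (row=2, col=2), (row=3, col=3), (row=4, col=4), (row=5, col=5), (row=6, col=6), (row=7, col=7)
  Distance 8: (row=0, col=1), (row=1, col=0), (row=2, col=3), (row=3, col=4), (row=4, col=5), (row=5, col=6), (row=6, col=7)
  Distance 9: (row=0, col=2), (row=1, col=3), (row=2, col=4), (row=3, col=5), (row=4, col=6), (row=5, col=7)  <- goal reached here
One shortest path (9 moves): (row=8, col=1) -> (row=8, col=2) -> (row=8, col=3) -> (row=7, col=3) -> (row=6, col=3) -> (row=5, col=3) -> (row=4, col=3) -> (row=3, col=3) -> (row=2, col=3) -> (row=1, col=3)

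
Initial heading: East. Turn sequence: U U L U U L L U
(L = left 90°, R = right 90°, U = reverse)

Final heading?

Answer: Final heading: North

Derivation:
Start: East
  U (U-turn (180°)) -> West
  U (U-turn (180°)) -> East
  L (left (90° counter-clockwise)) -> North
  U (U-turn (180°)) -> South
  U (U-turn (180°)) -> North
  L (left (90° counter-clockwise)) -> West
  L (left (90° counter-clockwise)) -> South
  U (U-turn (180°)) -> North
Final: North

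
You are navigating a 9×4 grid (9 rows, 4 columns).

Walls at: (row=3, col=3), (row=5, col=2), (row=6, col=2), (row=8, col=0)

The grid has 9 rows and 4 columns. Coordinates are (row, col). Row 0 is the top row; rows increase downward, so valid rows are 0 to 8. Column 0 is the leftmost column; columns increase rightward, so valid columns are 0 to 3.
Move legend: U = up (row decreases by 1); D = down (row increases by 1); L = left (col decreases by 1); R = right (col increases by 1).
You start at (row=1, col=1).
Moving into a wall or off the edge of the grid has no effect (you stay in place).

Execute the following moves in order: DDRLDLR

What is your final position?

Answer: Final position: (row=4, col=1)

Derivation:
Start: (row=1, col=1)
  D (down): (row=1, col=1) -> (row=2, col=1)
  D (down): (row=2, col=1) -> (row=3, col=1)
  R (right): (row=3, col=1) -> (row=3, col=2)
  L (left): (row=3, col=2) -> (row=3, col=1)
  D (down): (row=3, col=1) -> (row=4, col=1)
  L (left): (row=4, col=1) -> (row=4, col=0)
  R (right): (row=4, col=0) -> (row=4, col=1)
Final: (row=4, col=1)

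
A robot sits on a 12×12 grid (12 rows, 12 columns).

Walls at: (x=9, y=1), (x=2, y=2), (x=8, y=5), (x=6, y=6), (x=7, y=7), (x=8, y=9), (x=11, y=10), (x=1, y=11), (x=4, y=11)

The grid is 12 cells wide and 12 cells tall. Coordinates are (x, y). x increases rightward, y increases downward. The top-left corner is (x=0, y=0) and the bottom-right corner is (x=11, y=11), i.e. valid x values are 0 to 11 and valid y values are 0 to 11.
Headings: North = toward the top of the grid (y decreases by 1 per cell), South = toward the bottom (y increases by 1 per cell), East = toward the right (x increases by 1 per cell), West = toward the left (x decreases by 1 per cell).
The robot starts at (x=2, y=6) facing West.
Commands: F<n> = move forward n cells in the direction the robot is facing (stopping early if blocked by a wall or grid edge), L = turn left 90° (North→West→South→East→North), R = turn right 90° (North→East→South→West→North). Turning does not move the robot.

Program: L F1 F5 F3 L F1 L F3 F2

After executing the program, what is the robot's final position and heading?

Answer: Final position: (x=3, y=6), facing North

Derivation:
Start: (x=2, y=6), facing West
  L: turn left, now facing South
  F1: move forward 1, now at (x=2, y=7)
  F5: move forward 4/5 (blocked), now at (x=2, y=11)
  F3: move forward 0/3 (blocked), now at (x=2, y=11)
  L: turn left, now facing East
  F1: move forward 1, now at (x=3, y=11)
  L: turn left, now facing North
  F3: move forward 3, now at (x=3, y=8)
  F2: move forward 2, now at (x=3, y=6)
Final: (x=3, y=6), facing North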